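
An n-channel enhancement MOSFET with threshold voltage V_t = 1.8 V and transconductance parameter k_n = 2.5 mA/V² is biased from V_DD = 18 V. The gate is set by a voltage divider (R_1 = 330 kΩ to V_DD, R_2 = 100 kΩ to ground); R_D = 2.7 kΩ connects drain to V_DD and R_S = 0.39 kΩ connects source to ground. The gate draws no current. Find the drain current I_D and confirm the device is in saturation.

V_G = V_DD·R_2/(R_1+R_2) = 18×100/430 = 4.19 V.
Assume saturation: I_D = (k_n/2)(V_GS − V_t)² with V_GS = V_G − I_D·R_S = 4.19 − 0.39·I_D.
Substituting gives 0.19·I_D² − 3.33·I_D + 7.12 = 0, with roots I_D = 2.5 or 15 mA.
The root I_D = 15 mA gives V_GS = -1.66 V ≤ V_t, so take I_D = 2.5 mA.
Then V_GS = 3.21 V and V_DS = V_DD − I_D(R_D+R_S) = 18 − 2.5×3.09 = 10.3 V.
Saturation requires V_DS ≥ V_GS − V_t = 1.41 V; 10.3 ≥ 1.41 ✓.

I_D ≈ 2.5 mA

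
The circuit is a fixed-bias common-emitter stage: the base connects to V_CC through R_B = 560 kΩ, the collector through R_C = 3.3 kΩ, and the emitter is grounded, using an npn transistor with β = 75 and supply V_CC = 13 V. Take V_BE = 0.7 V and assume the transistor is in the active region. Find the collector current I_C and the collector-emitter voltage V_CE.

I_C ≈ 1.6 mA, V_CE ≈ 7.6 V

Base loop: V_CC = I_B·R_B + V_BE, so I_B = (13 − 0.7)/560 kΩ = 0.022 mA.
In the active region I_C = β·I_B = 75 × 0.022 = 1.65 mA.
Collector loop: V_CE = V_CC − I_C·R_C = 13 − 1.65×3.3 = 7.56 V.
Since V_CE = 7.56 V > V_CE(sat) ≈ 0.2 V, the transistor is in the active region as assumed.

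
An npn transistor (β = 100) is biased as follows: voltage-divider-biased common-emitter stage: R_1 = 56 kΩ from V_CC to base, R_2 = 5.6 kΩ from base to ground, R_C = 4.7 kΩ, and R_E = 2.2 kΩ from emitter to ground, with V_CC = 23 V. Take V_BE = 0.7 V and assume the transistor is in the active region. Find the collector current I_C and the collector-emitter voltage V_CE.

I_C ≈ 0.61 mA, V_CE ≈ 19 V

Thevenize the base divider: V_Th = V_CC·R_2/(R_1+R_2) = 23×5.6/61.6 = 2.09 V, R_Th = R_1‖R_2 = 5.09 kΩ.
Base-emitter loop: V_Th = I_B·R_Th + V_BE + (β+1)I_B·R_E, so I_B = (2.09 − 0.7) / (5.09 + 101×2.2) = 0.00612 mA.
I_C = β·I_B = 100×0.00612 = 0.612 mA, and I_E = (β+1)I_B = 0.618 mA.
V_CE = V_CC − I_C·R_C − I_E·R_E = 23 − 0.612×4.7 − 0.618×2.2 = 18.8 V.
V_CE = 18.8 V > 0.2 V confirms active-region operation.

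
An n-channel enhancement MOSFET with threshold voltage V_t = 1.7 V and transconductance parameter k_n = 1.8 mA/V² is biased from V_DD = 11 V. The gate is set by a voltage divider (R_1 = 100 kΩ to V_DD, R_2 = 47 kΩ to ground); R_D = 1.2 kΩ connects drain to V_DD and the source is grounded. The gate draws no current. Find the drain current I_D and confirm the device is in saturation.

I_D ≈ 3 mA

V_G = V_DD·R_2/(R_1+R_2) = 11×47/147 = 3.52 V. With the source grounded, V_GS = V_G = 3.52 V.
Assume saturation: I_D = (k_n/2)(V_GS − V_t)² = (1.8/2)×(3.52 − 1.7)² = 0.9×1.82² = 2.97 mA.
V_DS = V_DD − I_D·R_D = 11 − 2.97×1.2 = 7.43 V.
Saturation requires V_DS ≥ V_GS − V_t = 1.82 V; 7.43 ≥ 1.82 ✓.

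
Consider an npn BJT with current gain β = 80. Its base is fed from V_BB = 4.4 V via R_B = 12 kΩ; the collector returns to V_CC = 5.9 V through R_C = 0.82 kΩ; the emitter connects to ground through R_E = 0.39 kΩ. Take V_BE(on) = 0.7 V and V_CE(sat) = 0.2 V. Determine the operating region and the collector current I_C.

Assume active: I_B = (4.4 − 0.7)/(12 + 81×0.39) = 0.0849 mA, I_C = β·I_B = 6.79 mA.
Then V_CE = 5.9 − 6.79×0.82 − 6.88×0.39 = -2.35 V < 0.2 V — the active assumption fails.
Re-solve with V_CE = 0.2 V. KCL at the emitter: V_E/R_E = (V_BB−0.7−V_E)/R_B + (V_CC−0.2−V_E)/R_C, giving V_E = 1.88 V.
I_C = (V_CC − 0.2 − V_E)/R_C = (5.7 − 1.88)/0.82 = 4.66 mA.
Check: I_B = (3.7 − 1.88)/12 = 0.152 mA, and β·I_B = 12.2 mA > I_C, confirming saturation.

saturation; I_C ≈ 4.7 mA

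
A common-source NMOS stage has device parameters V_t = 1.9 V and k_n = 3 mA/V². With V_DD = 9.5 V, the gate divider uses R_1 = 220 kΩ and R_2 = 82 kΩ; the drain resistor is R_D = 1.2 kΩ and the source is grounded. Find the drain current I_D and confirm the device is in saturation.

I_D ≈ 0.69 mA

V_G = V_DD·R_2/(R_1+R_2) = 9.5×82/302 = 2.58 V. With the source grounded, V_GS = V_G = 2.58 V.
Assume saturation: I_D = (k_n/2)(V_GS − V_t)² = (3/2)×(2.58 − 1.9)² = 1.5×0.679² = 0.693 mA.
V_DS = V_DD − I_D·R_D = 9.5 − 0.693×1.2 = 8.67 V.
Saturation requires V_DS ≥ V_GS − V_t = 0.679 V; 8.67 ≥ 0.679 ✓.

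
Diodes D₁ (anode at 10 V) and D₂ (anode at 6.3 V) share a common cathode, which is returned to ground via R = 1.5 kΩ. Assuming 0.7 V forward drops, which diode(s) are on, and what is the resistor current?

Only D₁ conducts; I_R ≈ 6.2 mA

Assume both conduct. Then node N would need to be at both 10−0.7 = 9.3 V and 6.3−0.7 = 5.6 V, which is impossible.
Assume only D₁ conducts: V_N = 10 − 0.7 = 9.3 V, so I_R = 9.3/1.5 = 6.2 mA.
Check D₂: its anode-to-cathode voltage is 6.3 − 9.3 = -3 V < 0.7 V, so it is off. The assumption is consistent.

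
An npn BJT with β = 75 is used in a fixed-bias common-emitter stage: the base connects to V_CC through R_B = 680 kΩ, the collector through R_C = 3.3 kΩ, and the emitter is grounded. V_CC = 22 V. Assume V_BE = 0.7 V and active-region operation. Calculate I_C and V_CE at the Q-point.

Base loop: V_CC = I_B·R_B + V_BE, so I_B = (22 − 0.7)/680 kΩ = 0.0313 mA.
In the active region I_C = β·I_B = 75 × 0.0313 = 2.35 mA.
Collector loop: V_CE = V_CC − I_C·R_C = 22 − 2.35×3.3 = 14.2 V.
Since V_CE = 14.2 V > V_CE(sat) ≈ 0.2 V, the transistor is in the active region as assumed.

I_C ≈ 2.3 mA, V_CE ≈ 14 V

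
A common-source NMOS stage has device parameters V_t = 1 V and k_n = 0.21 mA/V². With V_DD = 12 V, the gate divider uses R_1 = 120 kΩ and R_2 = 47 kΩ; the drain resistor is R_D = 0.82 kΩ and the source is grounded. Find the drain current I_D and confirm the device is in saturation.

V_G = V_DD·R_2/(R_1+R_2) = 12×47/167 = 3.38 V. With the source grounded, V_GS = V_G = 3.38 V.
Assume saturation: I_D = (k_n/2)(V_GS − V_t)² = (0.21/2)×(3.38 − 1)² = 0.105×2.38² = 0.593 mA.
V_DS = V_DD − I_D·R_D = 12 − 0.593×0.82 = 11.5 V.
Saturation requires V_DS ≥ V_GS − V_t = 2.38 V; 11.5 ≥ 2.38 ✓.

I_D ≈ 0.59 mA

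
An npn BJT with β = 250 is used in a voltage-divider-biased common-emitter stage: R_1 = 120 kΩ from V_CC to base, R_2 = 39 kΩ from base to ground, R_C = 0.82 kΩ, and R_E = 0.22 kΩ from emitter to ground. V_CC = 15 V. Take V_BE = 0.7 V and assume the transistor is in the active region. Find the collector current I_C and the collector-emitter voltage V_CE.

Thevenize the base divider: V_Th = V_CC·R_2/(R_1+R_2) = 15×39/159 = 3.68 V, R_Th = R_1‖R_2 = 29.4 kΩ.
Base-emitter loop: V_Th = I_B·R_Th + V_BE + (β+1)I_B·R_E, so I_B = (3.68 − 0.7) / (29.4 + 251×0.22) = 0.0352 mA.
I_C = β·I_B = 250×0.0352 = 8.8 mA, and I_E = (β+1)I_B = 8.83 mA.
V_CE = V_CC − I_C·R_C − I_E·R_E = 15 − 8.8×0.82 − 8.83×0.22 = 5.84 V.
V_CE = 5.84 V > 0.2 V confirms active-region operation.

I_C ≈ 8.8 mA, V_CE ≈ 5.8 V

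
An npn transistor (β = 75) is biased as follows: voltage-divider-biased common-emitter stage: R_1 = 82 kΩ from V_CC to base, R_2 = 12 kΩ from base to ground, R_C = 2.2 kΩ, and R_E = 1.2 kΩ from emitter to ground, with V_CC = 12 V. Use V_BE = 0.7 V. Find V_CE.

Thevenize the base divider: V_Th = V_CC·R_2/(R_1+R_2) = 12×12/94 = 1.53 V, R_Th = R_1‖R_2 = 10.5 kΩ.
Base-emitter loop: V_Th = I_B·R_Th + V_BE + (β+1)I_B·R_E, so I_B = (1.53 − 0.7) / (10.5 + 76×1.2) = 0.00818 mA.
I_C = β·I_B = 75×0.00818 = 0.614 mA, and I_E = (β+1)I_B = 0.622 mA.
V_CE = V_CC − I_C·R_C − I_E·R_E = 12 − 0.614×2.2 − 0.622×1.2 = 9.9 V.
V_CE = 9.9 V > 0.2 V confirms active-region operation.

V_CE ≈ 9.9 V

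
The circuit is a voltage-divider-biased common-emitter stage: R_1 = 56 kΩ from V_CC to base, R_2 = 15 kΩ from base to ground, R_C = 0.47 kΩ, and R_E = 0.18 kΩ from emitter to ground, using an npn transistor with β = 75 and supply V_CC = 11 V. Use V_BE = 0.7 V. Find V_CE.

Thevenize the base divider: V_Th = V_CC·R_2/(R_1+R_2) = 11×15/71 = 2.32 V, R_Th = R_1‖R_2 = 11.8 kΩ.
Base-emitter loop: V_Th = I_B·R_Th + V_BE + (β+1)I_B·R_E, so I_B = (2.32 − 0.7) / (11.8 + 76×0.18) = 0.0637 mA.
I_C = β·I_B = 75×0.0637 = 4.77 mA, and I_E = (β+1)I_B = 4.84 mA.
V_CE = V_CC − I_C·R_C − I_E·R_E = 11 − 4.77×0.47 − 4.84×0.18 = 7.89 V.
V_CE = 7.89 V > 0.2 V confirms active-region operation.

V_CE ≈ 7.9 V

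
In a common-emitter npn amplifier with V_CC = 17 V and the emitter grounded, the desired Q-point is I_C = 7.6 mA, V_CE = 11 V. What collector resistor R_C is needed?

Collector loop: V_CC = I_C·R_C + V_CE.
R_C = (V_CC − V_CE)/I_C = (17 − 11)/7.6 = 0.789 kΩ.

R_C ≈ 0.79 kΩ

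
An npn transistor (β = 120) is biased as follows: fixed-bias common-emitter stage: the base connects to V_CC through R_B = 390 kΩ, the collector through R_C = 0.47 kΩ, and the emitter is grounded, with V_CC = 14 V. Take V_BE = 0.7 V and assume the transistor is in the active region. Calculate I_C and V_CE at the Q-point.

I_C ≈ 4.1 mA, V_CE ≈ 12 V

Base loop: V_CC = I_B·R_B + V_BE, so I_B = (14 − 0.7)/390 kΩ = 0.0341 mA.
In the active region I_C = β·I_B = 120 × 0.0341 = 4.09 mA.
Collector loop: V_CE = V_CC − I_C·R_C = 14 − 4.09×0.47 = 12.1 V.
Since V_CE = 12.1 V > V_CE(sat) ≈ 0.2 V, the transistor is in the active region as assumed.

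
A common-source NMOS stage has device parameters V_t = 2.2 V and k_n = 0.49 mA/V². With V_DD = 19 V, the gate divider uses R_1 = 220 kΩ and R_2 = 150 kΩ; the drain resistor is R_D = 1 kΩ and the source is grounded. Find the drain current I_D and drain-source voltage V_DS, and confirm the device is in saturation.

I_D ≈ 7.4 mA, V_DS ≈ 12 V

V_G = V_DD·R_2/(R_1+R_2) = 19×150/370 = 7.7 V. With the source grounded, V_GS = V_G = 7.7 V.
Assume saturation: I_D = (k_n/2)(V_GS − V_t)² = (0.49/2)×(7.7 − 2.2)² = 0.245×5.5² = 7.42 mA.
V_DS = V_DD − I_D·R_D = 19 − 7.42×1 = 11.6 V.
Saturation requires V_DS ≥ V_GS − V_t = 5.5 V; 11.6 ≥ 5.5 ✓.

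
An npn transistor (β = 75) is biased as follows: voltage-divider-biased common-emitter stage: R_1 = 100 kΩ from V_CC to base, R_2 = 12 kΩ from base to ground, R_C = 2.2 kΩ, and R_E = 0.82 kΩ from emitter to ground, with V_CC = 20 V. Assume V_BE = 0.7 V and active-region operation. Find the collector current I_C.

I_C ≈ 1.5 mA

Thevenize the base divider: V_Th = V_CC·R_2/(R_1+R_2) = 20×12/112 = 2.14 V, R_Th = R_1‖R_2 = 10.7 kΩ.
Base-emitter loop: V_Th = I_B·R_Th + V_BE + (β+1)I_B·R_E, so I_B = (2.14 − 0.7) / (10.7 + 76×0.82) = 0.0198 mA.
I_C = β·I_B = 75×0.0198 = 1.48 mA, and I_E = (β+1)I_B = 1.5 mA.
V_CE = V_CC − I_C·R_C − I_E·R_E = 20 − 1.48×2.2 − 1.5×0.82 = 15.5 V.
V_CE = 15.5 V > 0.2 V confirms active-region operation.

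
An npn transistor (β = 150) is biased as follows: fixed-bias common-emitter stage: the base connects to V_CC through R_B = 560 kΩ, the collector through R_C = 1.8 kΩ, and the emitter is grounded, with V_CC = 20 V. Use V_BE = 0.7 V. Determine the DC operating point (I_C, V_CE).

I_C ≈ 5.2 mA, V_CE ≈ 11 V

Base loop: V_CC = I_B·R_B + V_BE, so I_B = (20 − 0.7)/560 kΩ = 0.0345 mA.
In the active region I_C = β·I_B = 150 × 0.0345 = 5.17 mA.
Collector loop: V_CE = V_CC − I_C·R_C = 20 − 5.17×1.8 = 10.7 V.
Since V_CE = 10.7 V > V_CE(sat) ≈ 0.2 V, the transistor is in the active region as assumed.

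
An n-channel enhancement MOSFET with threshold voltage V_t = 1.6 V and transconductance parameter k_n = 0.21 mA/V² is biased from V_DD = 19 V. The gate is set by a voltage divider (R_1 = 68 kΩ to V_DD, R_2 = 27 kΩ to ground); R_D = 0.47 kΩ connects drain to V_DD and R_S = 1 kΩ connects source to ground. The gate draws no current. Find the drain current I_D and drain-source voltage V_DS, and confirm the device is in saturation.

V_G = V_DD·R_2/(R_1+R_2) = 19×27/95 = 5.4 V.
Assume saturation: I_D = (k_n/2)(V_GS − V_t)² with V_GS = V_G − I_D·R_S = 5.4 − 1·I_D.
Substituting gives 0.105·I_D² − 1.8·I_D + 1.52 = 0, with roots I_D = 0.889 or 16.2 mA.
The root I_D = 16.2 mA gives V_GS = -10.8 V ≤ V_t, so take I_D = 0.889 mA.
Then V_GS = 4.51 V and V_DS = V_DD − I_D(R_D+R_S) = 19 − 0.889×1.47 = 17.7 V.
Saturation requires V_DS ≥ V_GS − V_t = 2.91 V; 17.7 ≥ 2.91 ✓.

I_D ≈ 0.89 mA, V_DS ≈ 18 V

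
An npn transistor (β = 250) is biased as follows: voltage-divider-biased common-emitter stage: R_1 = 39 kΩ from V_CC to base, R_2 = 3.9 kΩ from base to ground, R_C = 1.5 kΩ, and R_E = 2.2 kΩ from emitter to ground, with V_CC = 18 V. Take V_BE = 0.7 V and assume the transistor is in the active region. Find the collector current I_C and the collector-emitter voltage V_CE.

Thevenize the base divider: V_Th = V_CC·R_2/(R_1+R_2) = 18×3.9/42.9 = 1.64 V, R_Th = R_1‖R_2 = 3.55 kΩ.
Base-emitter loop: V_Th = I_B·R_Th + V_BE + (β+1)I_B·R_E, so I_B = (1.64 − 0.7) / (3.55 + 251×2.2) = 0.00168 mA.
I_C = β·I_B = 250×0.00168 = 0.421 mA, and I_E = (β+1)I_B = 0.423 mA.
V_CE = V_CC − I_C·R_C − I_E·R_E = 18 − 0.421×1.5 − 0.423×2.2 = 16.4 V.
V_CE = 16.4 V > 0.2 V confirms active-region operation.

I_C ≈ 0.42 mA, V_CE ≈ 16 V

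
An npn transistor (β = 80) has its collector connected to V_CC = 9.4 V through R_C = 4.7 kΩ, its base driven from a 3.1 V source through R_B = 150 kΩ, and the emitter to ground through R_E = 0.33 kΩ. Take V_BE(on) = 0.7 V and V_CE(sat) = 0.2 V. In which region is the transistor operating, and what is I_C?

active; I_C ≈ 1.1 mA

Assume active. Base-emitter loop: I_B = (V_BB − V_BE)/(R_B + (β+1)R_E) = (3.1 − 0.7)/(150 + 81×0.33) = 0.0136 mA.
I_C = β·I_B = 80×0.0136 = 1.09 mA.
V_CE = V_CC − I_C·R_C − I_E·R_E = 9.4 − 1.09×4.7 − 1.1×0.33 = 3.93 V > V_CE(sat), so the active-region assumption holds.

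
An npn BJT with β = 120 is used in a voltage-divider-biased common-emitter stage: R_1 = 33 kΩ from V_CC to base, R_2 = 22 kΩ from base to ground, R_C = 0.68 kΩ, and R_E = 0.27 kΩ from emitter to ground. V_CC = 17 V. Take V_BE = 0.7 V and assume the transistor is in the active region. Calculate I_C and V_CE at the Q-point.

I_C ≈ 16 mA, V_CE ≈ 1.8 V

Thevenize the base divider: V_Th = V_CC·R_2/(R_1+R_2) = 17×22/55 = 6.8 V, R_Th = R_1‖R_2 = 13.2 kΩ.
Base-emitter loop: V_Th = I_B·R_Th + V_BE + (β+1)I_B·R_E, so I_B = (6.8 − 0.7) / (13.2 + 121×0.27) = 0.133 mA.
I_C = β·I_B = 120×0.133 = 16 mA, and I_E = (β+1)I_B = 16.1 mA.
V_CE = V_CC − I_C·R_C − I_E·R_E = 17 − 16×0.68 − 16.1×0.27 = 1.8 V.
V_CE = 1.8 V > 0.2 V confirms active-region operation.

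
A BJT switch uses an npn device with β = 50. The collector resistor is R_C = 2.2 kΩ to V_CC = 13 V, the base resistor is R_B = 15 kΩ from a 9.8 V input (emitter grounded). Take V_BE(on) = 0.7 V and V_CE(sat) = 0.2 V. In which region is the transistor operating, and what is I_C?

saturation; I_C ≈ 5.8 mA

Assume active: I_B = (9.8 − 0.7)/15 = 0.607 mA, giving I_C = β·I_B = 30.3 mA.
But then V_CE = 13 − 30.3×2.2 = -53.7 V < V_CE(sat) = 0.2 V — impossible in the active region.
So the transistor is saturated. With V_CE = 0.2 V, I_C = (V_CC − 0.2)/R_C = 12.8/2.2 = 5.82 mA.
Check: β·I_B = 30.3 mA > I_C = 5.82 mA, confirming saturation.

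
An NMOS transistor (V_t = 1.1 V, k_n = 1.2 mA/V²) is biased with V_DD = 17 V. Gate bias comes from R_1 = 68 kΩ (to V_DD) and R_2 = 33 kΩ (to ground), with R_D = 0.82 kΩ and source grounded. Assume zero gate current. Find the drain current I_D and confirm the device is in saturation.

V_G = V_DD·R_2/(R_1+R_2) = 17×33/101 = 5.55 V. With the source grounded, V_GS = V_G = 5.55 V.
Assume saturation: I_D = (k_n/2)(V_GS − V_t)² = (1.2/2)×(5.55 − 1.1)² = 0.6×4.45² = 11.9 mA.
V_DS = V_DD − I_D·R_D = 17 − 11.9×0.82 = 7.24 V.
Saturation requires V_DS ≥ V_GS − V_t = 4.45 V; 7.24 ≥ 4.45 ✓.

I_D ≈ 12 mA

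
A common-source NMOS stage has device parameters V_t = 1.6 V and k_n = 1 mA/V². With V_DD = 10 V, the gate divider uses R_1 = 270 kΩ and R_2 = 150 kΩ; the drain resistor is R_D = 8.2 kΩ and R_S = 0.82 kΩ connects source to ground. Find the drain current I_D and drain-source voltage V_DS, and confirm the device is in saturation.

V_G = V_DD·R_2/(R_1+R_2) = 10×150/420 = 3.57 V.
Assume saturation: I_D = (k_n/2)(V_GS − V_t)² with V_GS = V_G − I_D·R_S = 3.57 − 0.82·I_D.
Substituting gives 0.336·I_D² − 2.62·I_D + 1.94 = 0, with roots I_D = 0.832 or 6.95 mA.
The root I_D = 6.95 mA gives V_GS = -2.13 V ≤ V_t, so take I_D = 0.832 mA.
Then V_GS = 2.89 V and V_DS = V_DD − I_D(R_D+R_S) = 10 − 0.832×9.02 = 2.5 V.
Saturation requires V_DS ≥ V_GS − V_t = 1.29 V; 2.5 ≥ 1.29 ✓.

I_D ≈ 0.83 mA, V_DS ≈ 2.5 V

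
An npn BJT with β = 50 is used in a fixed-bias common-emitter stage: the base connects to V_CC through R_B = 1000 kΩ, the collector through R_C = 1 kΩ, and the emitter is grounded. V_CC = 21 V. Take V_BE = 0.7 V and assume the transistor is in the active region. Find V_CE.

V_CE ≈ 20 V

Base loop: V_CC = I_B·R_B + V_BE, so I_B = (21 − 0.7)/1000 kΩ = 0.0203 mA.
In the active region I_C = β·I_B = 50 × 0.0203 = 1.02 mA.
Collector loop: V_CE = V_CC − I_C·R_C = 21 − 1.02×1 = 20 V.
Since V_CE = 20 V > V_CE(sat) ≈ 0.2 V, the transistor is in the active region as assumed.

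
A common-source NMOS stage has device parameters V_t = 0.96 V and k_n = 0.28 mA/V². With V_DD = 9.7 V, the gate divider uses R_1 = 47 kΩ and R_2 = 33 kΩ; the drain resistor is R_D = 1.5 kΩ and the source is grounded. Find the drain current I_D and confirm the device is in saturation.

I_D ≈ 1.3 mA

V_G = V_DD·R_2/(R_1+R_2) = 9.7×33/80 = 4 V. With the source grounded, V_GS = V_G = 4 V.
Assume saturation: I_D = (k_n/2)(V_GS − V_t)² = (0.28/2)×(4 − 0.96)² = 0.14×3.04² = 1.29 mA.
V_DS = V_DD − I_D·R_D = 9.7 − 1.29×1.5 = 7.76 V.
Saturation requires V_DS ≥ V_GS − V_t = 3.04 V; 7.76 ≥ 3.04 ✓.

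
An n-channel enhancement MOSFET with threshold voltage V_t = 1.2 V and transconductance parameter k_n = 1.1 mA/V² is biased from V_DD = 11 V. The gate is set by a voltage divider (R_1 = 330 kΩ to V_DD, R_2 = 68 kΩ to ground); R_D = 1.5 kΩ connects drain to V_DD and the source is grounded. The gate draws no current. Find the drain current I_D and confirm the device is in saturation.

I_D ≈ 0.25 mA

V_G = V_DD·R_2/(R_1+R_2) = 11×68/398 = 1.88 V. With the source grounded, V_GS = V_G = 1.88 V.
Assume saturation: I_D = (k_n/2)(V_GS − V_t)² = (1.1/2)×(1.88 − 1.2)² = 0.55×0.679² = 0.254 mA.
V_DS = V_DD − I_D·R_D = 11 − 0.254×1.5 = 10.6 V.
Saturation requires V_DS ≥ V_GS − V_t = 0.679 V; 10.6 ≥ 0.679 ✓.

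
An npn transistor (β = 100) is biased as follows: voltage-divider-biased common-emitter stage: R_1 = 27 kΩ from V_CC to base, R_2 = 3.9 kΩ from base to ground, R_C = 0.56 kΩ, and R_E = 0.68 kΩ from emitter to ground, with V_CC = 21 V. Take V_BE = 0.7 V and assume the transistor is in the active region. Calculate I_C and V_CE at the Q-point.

I_C ≈ 2.7 mA, V_CE ≈ 18 V

Thevenize the base divider: V_Th = V_CC·R_2/(R_1+R_2) = 21×3.9/30.9 = 2.65 V, R_Th = R_1‖R_2 = 3.41 kΩ.
Base-emitter loop: V_Th = I_B·R_Th + V_BE + (β+1)I_B·R_E, so I_B = (2.65 − 0.7) / (3.41 + 101×0.68) = 0.0271 mA.
I_C = β·I_B = 100×0.0271 = 2.71 mA, and I_E = (β+1)I_B = 2.73 mA.
V_CE = V_CC − I_C·R_C − I_E·R_E = 21 − 2.71×0.56 − 2.73×0.68 = 17.6 V.
V_CE = 17.6 V > 0.2 V confirms active-region operation.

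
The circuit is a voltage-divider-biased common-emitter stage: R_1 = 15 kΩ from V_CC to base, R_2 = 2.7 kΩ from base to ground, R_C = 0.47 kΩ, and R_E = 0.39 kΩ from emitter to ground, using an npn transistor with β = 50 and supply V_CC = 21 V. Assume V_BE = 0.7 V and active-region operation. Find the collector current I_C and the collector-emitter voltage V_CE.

I_C ≈ 5.6 mA, V_CE ≈ 16 V

Thevenize the base divider: V_Th = V_CC·R_2/(R_1+R_2) = 21×2.7/17.7 = 3.2 V, R_Th = R_1‖R_2 = 2.29 kΩ.
Base-emitter loop: V_Th = I_B·R_Th + V_BE + (β+1)I_B·R_E, so I_B = (3.2 − 0.7) / (2.29 + 51×0.39) = 0.113 mA.
I_C = β·I_B = 50×0.113 = 5.64 mA, and I_E = (β+1)I_B = 5.76 mA.
V_CE = V_CC − I_C·R_C − I_E·R_E = 21 − 5.64×0.47 − 5.76×0.39 = 16.1 V.
V_CE = 16.1 V > 0.2 V confirms active-region operation.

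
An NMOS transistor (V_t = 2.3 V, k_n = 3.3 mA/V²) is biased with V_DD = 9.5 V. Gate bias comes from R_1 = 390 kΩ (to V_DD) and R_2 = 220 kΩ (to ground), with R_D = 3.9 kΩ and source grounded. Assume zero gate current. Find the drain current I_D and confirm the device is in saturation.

V_G = V_DD·R_2/(R_1+R_2) = 9.5×220/610 = 3.43 V. With the source grounded, V_GS = V_G = 3.43 V.
Assume saturation: I_D = (k_n/2)(V_GS − V_t)² = (3.3/2)×(3.43 − 2.3)² = 1.65×1.13² = 2.09 mA.
V_DS = V_DD − I_D·R_D = 9.5 − 2.09×3.9 = 1.34 V.
Saturation requires V_DS ≥ V_GS − V_t = 1.13 V; 1.34 ≥ 1.13 ✓.

I_D ≈ 2.1 mA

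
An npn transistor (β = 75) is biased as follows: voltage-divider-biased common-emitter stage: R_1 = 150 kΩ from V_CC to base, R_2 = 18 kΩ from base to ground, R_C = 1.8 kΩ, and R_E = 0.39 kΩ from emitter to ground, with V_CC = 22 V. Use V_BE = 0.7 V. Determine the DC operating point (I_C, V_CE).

I_C ≈ 2.7 mA, V_CE ≈ 16 V

Thevenize the base divider: V_Th = V_CC·R_2/(R_1+R_2) = 22×18/168 = 2.36 V, R_Th = R_1‖R_2 = 16.1 kΩ.
Base-emitter loop: V_Th = I_B·R_Th + V_BE + (β+1)I_B·R_E, so I_B = (2.36 − 0.7) / (16.1 + 76×0.39) = 0.0363 mA.
I_C = β·I_B = 75×0.0363 = 2.72 mA, and I_E = (β+1)I_B = 2.76 mA.
V_CE = V_CC − I_C·R_C − I_E·R_E = 22 − 2.72×1.8 − 2.76×0.39 = 16 V.
V_CE = 16 V > 0.2 V confirms active-region operation.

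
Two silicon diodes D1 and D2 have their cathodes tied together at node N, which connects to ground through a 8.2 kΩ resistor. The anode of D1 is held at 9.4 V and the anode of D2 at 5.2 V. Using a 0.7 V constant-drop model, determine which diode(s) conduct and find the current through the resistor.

Only D1 conducts; I_R ≈ 1.1 mA

Assume both conduct. Then node N would need to be at both 9.4−0.7 = 8.7 V and 5.2−0.7 = 4.5 V, which is impossible.
Assume only D1 conducts: V_N = 9.4 − 0.7 = 8.7 V, so I_R = 8.7/8.2 = 1.06 mA.
Check D2: its anode-to-cathode voltage is 5.2 − 8.7 = -3.5 V < 0.7 V, so it is off. The assumption is consistent.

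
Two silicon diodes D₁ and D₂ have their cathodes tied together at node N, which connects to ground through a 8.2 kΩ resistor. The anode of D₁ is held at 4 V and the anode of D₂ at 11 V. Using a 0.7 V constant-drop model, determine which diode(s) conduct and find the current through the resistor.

Assume both conduct. Then node N would need to be at both 4−0.7 = 3.3 V and 11−0.7 = 10.3 V, which is impossible.
Assume only D₂ conducts: V_N = 11 − 0.7 = 10.3 V, so I_R = 10.3/8.2 = 1.26 mA.
Check D₁: its anode-to-cathode voltage is 4 − 10.3 = -6.3 V < 0.7 V, so it is off. The assumption is consistent.

Only D₂ conducts; I_R ≈ 1.3 mA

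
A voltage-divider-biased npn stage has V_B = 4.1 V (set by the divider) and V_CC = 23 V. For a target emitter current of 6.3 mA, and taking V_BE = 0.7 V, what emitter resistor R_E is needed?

R_E ≈ 0.54 kΩ

V_E = V_B − V_BE = 4.1 − 0.7 = 3.4 V.
R_E = V_E / I_E = 3.4 / 6.3 = 0.54 kΩ.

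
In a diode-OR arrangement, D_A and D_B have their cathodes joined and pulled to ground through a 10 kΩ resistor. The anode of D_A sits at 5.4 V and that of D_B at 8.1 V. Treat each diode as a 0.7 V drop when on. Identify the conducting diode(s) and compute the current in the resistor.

Assume both conduct. Then node N would need to be at both 5.4−0.7 = 4.7 V and 8.1−0.7 = 7.4 V, which is impossible.
Assume only D_B conducts: V_N = 8.1 − 0.7 = 7.4 V, so I_R = 7.4/10 = 0.74 mA.
Check D_A: its anode-to-cathode voltage is 5.4 − 7.4 = -2 V < 0.7 V, so it is off. The assumption is consistent.

Only D_B conducts; I_R ≈ 0.74 mA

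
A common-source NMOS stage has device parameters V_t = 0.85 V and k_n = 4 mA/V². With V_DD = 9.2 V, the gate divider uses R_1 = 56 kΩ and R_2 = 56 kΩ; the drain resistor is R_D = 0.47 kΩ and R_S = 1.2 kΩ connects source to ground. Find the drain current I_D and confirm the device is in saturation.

I_D ≈ 2.2 mA

V_G = V_DD·R_2/(R_1+R_2) = 9.2×56/112 = 4.6 V.
Assume saturation: I_D = (k_n/2)(V_GS − V_t)² with V_GS = V_G − I_D·R_S = 4.6 − 1.2·I_D.
Substituting gives 2.88·I_D² − 19·I_D + 28.1 = 0, with roots I_D = 2.24 or 4.35 mA.
The root I_D = 4.35 mA gives V_GS = -0.626 V ≤ V_t, so take I_D = 2.24 mA.
Then V_GS = 1.91 V and V_DS = V_DD − I_D(R_D+R_S) = 9.2 − 2.24×1.67 = 5.45 V.
Saturation requires V_DS ≥ V_GS − V_t = 1.06 V; 5.45 ≥ 1.06 ✓.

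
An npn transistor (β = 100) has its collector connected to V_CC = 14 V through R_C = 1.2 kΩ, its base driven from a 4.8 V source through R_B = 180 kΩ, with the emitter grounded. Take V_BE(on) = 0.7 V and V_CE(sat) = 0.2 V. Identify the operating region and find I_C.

active; I_C ≈ 2.3 mA

Assume active. Base-emitter loop: I_B = (V_BB − V_BE)/R_B = (4.8 − 0.7)/180 = 0.0228 mA.
I_C = β·I_B = 100×0.0228 = 2.28 mA.
V_CE = V_CC − I_C·R_C = 14 − 2.28×1.2 = 11.3 V > V_CE(sat), so the active-region assumption holds.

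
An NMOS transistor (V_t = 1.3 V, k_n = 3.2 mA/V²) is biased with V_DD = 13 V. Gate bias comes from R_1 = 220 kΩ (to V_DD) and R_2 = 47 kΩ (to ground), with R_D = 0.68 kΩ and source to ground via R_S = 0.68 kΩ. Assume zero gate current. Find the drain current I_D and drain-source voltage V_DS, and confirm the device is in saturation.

I_D ≈ 0.57 mA, V_DS ≈ 12 V

V_G = V_DD·R_2/(R_1+R_2) = 13×47/267 = 2.29 V.
Assume saturation: I_D = (k_n/2)(V_GS − V_t)² with V_GS = V_G − I_D·R_S = 2.29 − 0.68·I_D.
Substituting gives 0.74·I_D² − 3.15·I_D + 1.56 = 0, with roots I_D = 0.573 or 3.69 mA.
The root I_D = 3.69 mA gives V_GS = -0.218 V ≤ V_t, so take I_D = 0.573 mA.
Then V_GS = 1.9 V and V_DS = V_DD − I_D(R_D+R_S) = 13 − 0.573×1.36 = 12.2 V.
Saturation requires V_DS ≥ V_GS − V_t = 0.599 V; 12.2 ≥ 0.599 ✓.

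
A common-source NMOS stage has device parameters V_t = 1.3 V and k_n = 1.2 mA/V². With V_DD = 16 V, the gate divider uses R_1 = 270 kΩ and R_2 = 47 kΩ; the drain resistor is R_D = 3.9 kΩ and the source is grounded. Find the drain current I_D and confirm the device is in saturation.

V_G = V_DD·R_2/(R_1+R_2) = 16×47/317 = 2.37 V. With the source grounded, V_GS = V_G = 2.37 V.
Assume saturation: I_D = (k_n/2)(V_GS − V_t)² = (1.2/2)×(2.37 − 1.3)² = 0.6×1.07² = 0.69 mA.
V_DS = V_DD − I_D·R_D = 16 − 0.69×3.9 = 13.3 V.
Saturation requires V_DS ≥ V_GS − V_t = 1.07 V; 13.3 ≥ 1.07 ✓.

I_D ≈ 0.69 mA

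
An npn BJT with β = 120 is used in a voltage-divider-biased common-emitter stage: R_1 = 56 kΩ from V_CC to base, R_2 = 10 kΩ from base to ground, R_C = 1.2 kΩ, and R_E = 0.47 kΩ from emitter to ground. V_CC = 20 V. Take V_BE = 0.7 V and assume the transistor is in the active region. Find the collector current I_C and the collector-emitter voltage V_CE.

Thevenize the base divider: V_Th = V_CC·R_2/(R_1+R_2) = 20×10/66 = 3.03 V, R_Th = R_1‖R_2 = 8.48 kΩ.
Base-emitter loop: V_Th = I_B·R_Th + V_BE + (β+1)I_B·R_E, so I_B = (3.03 − 0.7) / (8.48 + 121×0.47) = 0.0357 mA.
I_C = β·I_B = 120×0.0357 = 4.28 mA, and I_E = (β+1)I_B = 4.31 mA.
V_CE = V_CC − I_C·R_C − I_E·R_E = 20 − 4.28×1.2 − 4.31×0.47 = 12.8 V.
V_CE = 12.8 V > 0.2 V confirms active-region operation.

I_C ≈ 4.3 mA, V_CE ≈ 13 V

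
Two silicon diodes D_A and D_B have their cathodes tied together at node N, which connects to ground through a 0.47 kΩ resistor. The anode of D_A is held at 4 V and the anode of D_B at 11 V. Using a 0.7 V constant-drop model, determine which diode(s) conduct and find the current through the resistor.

Assume both conduct. Then node N would need to be at both 4−0.7 = 3.3 V and 11−0.7 = 10.3 V, which is impossible.
Assume only D_B conducts: V_N = 11 − 0.7 = 10.3 V, so I_R = 10.3/0.47 = 21.9 mA.
Check D_A: its anode-to-cathode voltage is 4 − 10.3 = -6.3 V < 0.7 V, so it is off. The assumption is consistent.

Only D_B conducts; I_R ≈ 22 mA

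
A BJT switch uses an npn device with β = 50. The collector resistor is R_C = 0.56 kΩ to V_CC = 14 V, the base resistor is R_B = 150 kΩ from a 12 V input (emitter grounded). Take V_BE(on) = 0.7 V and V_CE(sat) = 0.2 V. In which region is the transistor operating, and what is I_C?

Assume active. Base-emitter loop: I_B = (V_BB − V_BE)/R_B = (12 − 0.7)/150 = 0.0753 mA.
I_C = β·I_B = 50×0.0753 = 3.77 mA.
V_CE = V_CC − I_C·R_C = 14 − 3.77×0.56 = 11.9 V > V_CE(sat), so the active-region assumption holds.

active; I_C ≈ 3.8 mA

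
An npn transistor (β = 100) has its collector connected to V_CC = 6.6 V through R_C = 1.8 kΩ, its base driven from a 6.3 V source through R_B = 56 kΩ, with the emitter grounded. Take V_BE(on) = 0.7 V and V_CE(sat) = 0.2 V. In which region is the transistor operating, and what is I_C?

saturation; I_C ≈ 3.6 mA

Assume active: I_B = (6.3 − 0.7)/56 = 0.1 mA, giving I_C = β·I_B = 10 mA.
But then V_CE = 6.6 − 10×1.8 = -11.4 V < V_CE(sat) = 0.2 V — impossible in the active region.
So the transistor is saturated. With V_CE = 0.2 V, I_C = (V_CC − 0.2)/R_C = 6.4/1.8 = 3.56 mA.
Check: β·I_B = 10 mA > I_C = 3.56 mA, confirming saturation.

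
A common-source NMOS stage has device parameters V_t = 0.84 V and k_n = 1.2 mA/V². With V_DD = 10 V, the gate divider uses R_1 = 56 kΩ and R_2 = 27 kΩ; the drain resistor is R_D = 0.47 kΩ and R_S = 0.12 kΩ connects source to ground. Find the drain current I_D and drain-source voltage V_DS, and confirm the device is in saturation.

V_G = V_DD·R_2/(R_1+R_2) = 10×27/83 = 3.25 V.
Assume saturation: I_D = (k_n/2)(V_GS − V_t)² with V_GS = V_G − I_D·R_S = 3.25 − 0.12·I_D.
Substituting gives 0.00864·I_D² − 1.35·I_D + 3.49 = 0, with roots I_D = 2.64 or 153 mA.
The root I_D = 153 mA gives V_GS = -15.1 V ≤ V_t, so take I_D = 2.64 mA.
Then V_GS = 2.94 V and V_DS = V_DD − I_D(R_D+R_S) = 10 − 2.64×0.59 = 8.44 V.
Saturation requires V_DS ≥ V_GS − V_t = 2.1 V; 8.44 ≥ 2.1 ✓.

I_D ≈ 2.6 mA, V_DS ≈ 8.4 V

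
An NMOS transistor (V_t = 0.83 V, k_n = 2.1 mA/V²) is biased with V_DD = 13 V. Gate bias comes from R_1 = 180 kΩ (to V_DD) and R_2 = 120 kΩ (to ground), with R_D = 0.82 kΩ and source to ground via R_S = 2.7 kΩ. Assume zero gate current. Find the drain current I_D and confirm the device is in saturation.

I_D ≈ 1.2 mA

V_G = V_DD·R_2/(R_1+R_2) = 13×120/300 = 5.2 V.
Assume saturation: I_D = (k_n/2)(V_GS − V_t)² with V_GS = V_G − I_D·R_S = 5.2 − 2.7·I_D.
Substituting gives 7.65·I_D² − 25.8·I_D + 20.1 = 0, with roots I_D = 1.22 or 2.15 mA.
The root I_D = 2.15 mA gives V_GS = -0.6 V ≤ V_t, so take I_D = 1.22 mA.
Then V_GS = 1.91 V and V_DS = V_DD − I_D(R_D+R_S) = 13 − 1.22×3.52 = 8.71 V.
Saturation requires V_DS ≥ V_GS − V_t = 1.08 V; 8.71 ≥ 1.08 ✓.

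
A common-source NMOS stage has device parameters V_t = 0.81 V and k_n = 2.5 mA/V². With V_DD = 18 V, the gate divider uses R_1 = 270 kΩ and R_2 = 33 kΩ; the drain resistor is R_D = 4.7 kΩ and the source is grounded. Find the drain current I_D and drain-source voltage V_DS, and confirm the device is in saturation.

I_D ≈ 1.7 mA, V_DS ≈ 10 V

V_G = V_DD·R_2/(R_1+R_2) = 18×33/303 = 1.96 V. With the source grounded, V_GS = V_G = 1.96 V.
Assume saturation: I_D = (k_n/2)(V_GS − V_t)² = (2.5/2)×(1.96 − 0.81)² = 1.25×1.15² = 1.65 mA.
V_DS = V_DD − I_D·R_D = 18 − 1.65×4.7 = 10.2 V.
Saturation requires V_DS ≥ V_GS − V_t = 1.15 V; 10.2 ≥ 1.15 ✓.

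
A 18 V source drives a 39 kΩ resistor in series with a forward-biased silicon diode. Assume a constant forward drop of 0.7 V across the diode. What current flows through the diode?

I ≈ 0.44 mA

KVL around the loop: 18 = V_D + I·R = 0.7 + I × 39 kΩ.
So I = (18 − 0.7) / 39 kΩ = 17.3 / 39 = 0.444 mA.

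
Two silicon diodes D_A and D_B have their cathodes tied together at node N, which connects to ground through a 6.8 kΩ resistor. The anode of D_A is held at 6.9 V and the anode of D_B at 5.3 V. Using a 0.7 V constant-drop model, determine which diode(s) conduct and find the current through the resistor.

Only D_A conducts; I_R ≈ 0.91 mA

Assume both conduct. Then node N would need to be at both 6.9−0.7 = 6.2 V and 5.3−0.7 = 4.6 V, which is impossible.
Assume only D_A conducts: V_N = 6.9 − 0.7 = 6.2 V, so I_R = 6.2/6.8 = 0.912 mA.
Check D_B: its anode-to-cathode voltage is 5.3 − 6.2 = -0.9 V < 0.7 V, so it is off. The assumption is consistent.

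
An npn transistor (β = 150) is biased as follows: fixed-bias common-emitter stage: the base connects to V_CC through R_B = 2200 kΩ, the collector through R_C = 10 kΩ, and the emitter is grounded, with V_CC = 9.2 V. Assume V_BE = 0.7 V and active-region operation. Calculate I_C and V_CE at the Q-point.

I_C ≈ 0.58 mA, V_CE ≈ 3.4 V

Base loop: V_CC = I_B·R_B + V_BE, so I_B = (9.2 − 0.7)/2200 kΩ = 0.00386 mA.
In the active region I_C = β·I_B = 150 × 0.00386 = 0.58 mA.
Collector loop: V_CE = V_CC − I_C·R_C = 9.2 − 0.58×10 = 3.4 V.
Since V_CE = 3.4 V > V_CE(sat) ≈ 0.2 V, the transistor is in the active region as assumed.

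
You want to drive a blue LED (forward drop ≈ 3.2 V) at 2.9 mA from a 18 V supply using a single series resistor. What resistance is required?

R ≈ 5.1 kΩ

The resistor drops V_S − V_D = 18 − 3.2 = 14.8 V at 2.9 mA.
R = 14.8 V / 2.9 mA = 5.1 kΩ.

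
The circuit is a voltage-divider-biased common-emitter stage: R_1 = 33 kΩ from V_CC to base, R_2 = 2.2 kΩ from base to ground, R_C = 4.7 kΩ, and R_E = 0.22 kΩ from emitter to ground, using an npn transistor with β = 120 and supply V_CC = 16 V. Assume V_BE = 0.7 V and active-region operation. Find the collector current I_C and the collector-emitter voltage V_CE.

Thevenize the base divider: V_Th = V_CC·R_2/(R_1+R_2) = 16×2.2/35.2 = 1 V, R_Th = R_1‖R_2 = 2.06 kΩ.
Base-emitter loop: V_Th = I_B·R_Th + V_BE + (β+1)I_B·R_E, so I_B = (1 − 0.7) / (2.06 + 121×0.22) = 0.0105 mA.
I_C = β·I_B = 120×0.0105 = 1.26 mA, and I_E = (β+1)I_B = 1.27 mA.
V_CE = V_CC − I_C·R_C − I_E·R_E = 16 − 1.26×4.7 − 1.27×0.22 = 9.82 V.
V_CE = 9.82 V > 0.2 V confirms active-region operation.

I_C ≈ 1.3 mA, V_CE ≈ 9.8 V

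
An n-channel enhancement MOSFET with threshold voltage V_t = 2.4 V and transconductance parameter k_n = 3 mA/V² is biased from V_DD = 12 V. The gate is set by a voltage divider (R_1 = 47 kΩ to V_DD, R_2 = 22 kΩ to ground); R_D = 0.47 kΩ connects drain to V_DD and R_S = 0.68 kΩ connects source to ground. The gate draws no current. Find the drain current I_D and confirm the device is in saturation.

I_D ≈ 0.94 mA

V_G = V_DD·R_2/(R_1+R_2) = 12×22/69 = 3.83 V.
Assume saturation: I_D = (k_n/2)(V_GS − V_t)² with V_GS = V_G − I_D·R_S = 3.83 − 0.68·I_D.
Substituting gives 0.694·I_D² − 3.91·I_D + 3.05 = 0, with roots I_D = 0.936 or 4.7 mA.
The root I_D = 4.7 mA gives V_GS = 0.63 V ≤ V_t, so take I_D = 0.936 mA.
Then V_GS = 3.19 V and V_DS = V_DD − I_D(R_D+R_S) = 12 − 0.936×1.15 = 10.9 V.
Saturation requires V_DS ≥ V_GS − V_t = 0.79 V; 10.9 ≥ 0.79 ✓.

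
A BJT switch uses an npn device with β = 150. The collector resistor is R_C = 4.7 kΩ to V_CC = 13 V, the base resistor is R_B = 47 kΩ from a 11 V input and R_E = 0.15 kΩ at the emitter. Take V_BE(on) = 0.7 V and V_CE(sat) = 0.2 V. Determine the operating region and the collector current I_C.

Assume active: I_B = (11 − 0.7)/(47 + 151×0.15) = 0.148 mA, I_C = β·I_B = 22.2 mA.
Then V_CE = 13 − 22.2×4.7 − 22.3×0.15 = -94.6 V < 0.2 V — the active assumption fails.
Re-solve with V_CE = 0.2 V. KCL at the emitter: V_E/R_E = (V_BB−0.7−V_E)/R_B + (V_CC−0.2−V_E)/R_C, giving V_E = 0.426 V.
I_C = (V_CC − 0.2 − V_E)/R_C = (12.8 − 0.426)/4.7 = 2.63 mA.
Check: I_B = (10.3 − 0.426)/47 = 0.21 mA, and β·I_B = 31.5 mA > I_C, confirming saturation.

saturation; I_C ≈ 2.6 mA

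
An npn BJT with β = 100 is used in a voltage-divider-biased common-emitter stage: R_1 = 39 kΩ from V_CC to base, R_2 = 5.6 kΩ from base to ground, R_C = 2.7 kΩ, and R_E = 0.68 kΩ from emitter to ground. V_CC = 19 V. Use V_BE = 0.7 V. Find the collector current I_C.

Thevenize the base divider: V_Th = V_CC·R_2/(R_1+R_2) = 19×5.6/44.6 = 2.39 V, R_Th = R_1‖R_2 = 4.9 kΩ.
Base-emitter loop: V_Th = I_B·R_Th + V_BE + (β+1)I_B·R_E, so I_B = (2.39 − 0.7) / (4.9 + 101×0.68) = 0.0229 mA.
I_C = β·I_B = 100×0.0229 = 2.29 mA, and I_E = (β+1)I_B = 2.31 mA.
V_CE = V_CC − I_C·R_C − I_E·R_E = 19 − 2.29×2.7 − 2.31×0.68 = 11.2 V.
V_CE = 11.2 V > 0.2 V confirms active-region operation.

I_C ≈ 2.3 mA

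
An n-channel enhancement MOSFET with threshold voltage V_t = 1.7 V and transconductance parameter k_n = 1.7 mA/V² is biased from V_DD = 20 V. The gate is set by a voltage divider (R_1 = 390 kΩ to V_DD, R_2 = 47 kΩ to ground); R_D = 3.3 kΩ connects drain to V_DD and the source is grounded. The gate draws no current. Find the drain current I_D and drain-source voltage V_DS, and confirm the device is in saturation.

V_G = V_DD·R_2/(R_1+R_2) = 20×47/437 = 2.15 V. With the source grounded, V_GS = V_G = 2.15 V.
Assume saturation: I_D = (k_n/2)(V_GS − V_t)² = (1.7/2)×(2.15 − 1.7)² = 0.85×0.451² = 0.173 mA.
V_DS = V_DD − I_D·R_D = 20 − 0.173×3.3 = 19.4 V.
Saturation requires V_DS ≥ V_GS − V_t = 0.451 V; 19.4 ≥ 0.451 ✓.

I_D ≈ 0.17 mA, V_DS ≈ 19 V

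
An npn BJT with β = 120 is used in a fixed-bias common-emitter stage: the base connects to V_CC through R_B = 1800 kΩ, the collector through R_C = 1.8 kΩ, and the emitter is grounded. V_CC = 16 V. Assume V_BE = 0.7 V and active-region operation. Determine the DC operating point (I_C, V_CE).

Base loop: V_CC = I_B·R_B + V_BE, so I_B = (16 − 0.7)/1800 kΩ = 0.0085 mA.
In the active region I_C = β·I_B = 120 × 0.0085 = 1.02 mA.
Collector loop: V_CE = V_CC − I_C·R_C = 16 − 1.02×1.8 = 14.2 V.
Since V_CE = 14.2 V > V_CE(sat) ≈ 0.2 V, the transistor is in the active region as assumed.

I_C ≈ 1 mA, V_CE ≈ 14 V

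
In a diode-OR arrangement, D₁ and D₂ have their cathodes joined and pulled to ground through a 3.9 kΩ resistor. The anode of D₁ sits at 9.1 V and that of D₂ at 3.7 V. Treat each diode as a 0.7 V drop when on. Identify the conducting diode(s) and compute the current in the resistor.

Assume both conduct. Then node N would need to be at both 9.1−0.7 = 8.4 V and 3.7−0.7 = 3 V, which is impossible.
Assume only D₁ conducts: V_N = 9.1 − 0.7 = 8.4 V, so I_R = 8.4/3.9 = 2.15 mA.
Check D₂: its anode-to-cathode voltage is 3.7 − 8.4 = -4.7 V < 0.7 V, so it is off. The assumption is consistent.

Only D₁ conducts; I_R ≈ 2.2 mA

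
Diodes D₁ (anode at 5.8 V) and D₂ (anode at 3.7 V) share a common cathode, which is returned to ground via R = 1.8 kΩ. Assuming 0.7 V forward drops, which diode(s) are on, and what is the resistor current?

Assume both conduct. Then node N would need to be at both 5.8−0.7 = 5.1 V and 3.7−0.7 = 3 V, which is impossible.
Assume only D₁ conducts: V_N = 5.8 − 0.7 = 5.1 V, so I_R = 5.1/1.8 = 2.83 mA.
Check D₂: its anode-to-cathode voltage is 3.7 − 5.1 = -1.4 V < 0.7 V, so it is off. The assumption is consistent.

Only D₁ conducts; I_R ≈ 2.8 mA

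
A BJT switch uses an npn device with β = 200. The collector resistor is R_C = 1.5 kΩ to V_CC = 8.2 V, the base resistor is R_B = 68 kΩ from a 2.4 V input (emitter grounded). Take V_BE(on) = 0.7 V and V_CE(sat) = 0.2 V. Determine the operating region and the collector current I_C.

Assume active. Base-emitter loop: I_B = (V_BB − V_BE)/R_B = (2.4 − 0.7)/68 = 0.025 mA.
I_C = β·I_B = 200×0.025 = 5 mA.
V_CE = V_CC − I_C·R_C = 8.2 − 5×1.5 = 0.7 V > V_CE(sat), so the active-region assumption holds.

active; I_C ≈ 5 mA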